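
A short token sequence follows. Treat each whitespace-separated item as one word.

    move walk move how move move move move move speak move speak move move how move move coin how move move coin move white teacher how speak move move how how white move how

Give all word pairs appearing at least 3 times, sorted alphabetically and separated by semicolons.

how move; move how; move move; speak move

Bigram counts meeting the condition (at least 3 times):
  how move: 3
  move how: 4
  move move: 8
  speak move: 3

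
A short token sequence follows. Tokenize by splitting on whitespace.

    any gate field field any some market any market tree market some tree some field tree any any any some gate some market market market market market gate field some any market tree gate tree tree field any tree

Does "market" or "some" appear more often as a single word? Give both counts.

"market": 9 occurrences
"some": 6 occurrences

"market" (9 vs 6)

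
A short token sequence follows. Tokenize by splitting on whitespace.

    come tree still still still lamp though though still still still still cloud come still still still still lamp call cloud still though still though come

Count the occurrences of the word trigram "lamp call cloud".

1

Scanning the 24 overlapping trigram windows for "lamp call cloud":
  position 19–21: lamp call cloud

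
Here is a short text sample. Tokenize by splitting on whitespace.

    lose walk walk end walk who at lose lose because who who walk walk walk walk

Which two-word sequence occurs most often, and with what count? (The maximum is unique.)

"walk walk", 4 times

Bigram frequencies (highest first):
  walk walk: 4
  lose walk: 1
  walk end: 1
  end walk: 1
  walk who: 1
  who at: 1
  … (6 more, each ≤ 1)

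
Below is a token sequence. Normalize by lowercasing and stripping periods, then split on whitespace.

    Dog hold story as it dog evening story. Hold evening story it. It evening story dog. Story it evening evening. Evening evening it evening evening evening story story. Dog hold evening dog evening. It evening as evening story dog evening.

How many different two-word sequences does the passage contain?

40 tokens → 39 bigram windows in total.
Repeated bigrams (each contributes count−1 duplicates):
  evening evening: 5
  evening story: 5
  it evening: 4
  dog evening: 3
  story dog: 3
  dog hold: 2
  evening it: 2
  hold evening: 2
  … (1 more repeated)
19 duplicate windows → 39 − 19 = 20 distinct.

20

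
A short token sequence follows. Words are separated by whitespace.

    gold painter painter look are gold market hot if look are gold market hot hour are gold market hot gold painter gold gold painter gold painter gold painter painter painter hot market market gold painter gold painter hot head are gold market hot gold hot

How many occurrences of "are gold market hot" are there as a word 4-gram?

Scanning the 42 overlapping 4-gram windows for "are gold market hot":
  position 5–8: are gold market hot
  position 11–14: are gold market hot
  position 16–19: are gold market hot
  position 40–43: are gold market hot

4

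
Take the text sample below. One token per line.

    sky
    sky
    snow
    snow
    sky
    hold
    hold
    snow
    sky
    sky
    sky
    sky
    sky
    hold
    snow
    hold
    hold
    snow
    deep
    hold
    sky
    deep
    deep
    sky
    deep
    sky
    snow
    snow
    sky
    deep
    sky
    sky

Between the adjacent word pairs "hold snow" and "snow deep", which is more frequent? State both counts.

"hold snow": 3 occurrences
"snow deep": 1 occurrence

"hold snow" (3 vs 1)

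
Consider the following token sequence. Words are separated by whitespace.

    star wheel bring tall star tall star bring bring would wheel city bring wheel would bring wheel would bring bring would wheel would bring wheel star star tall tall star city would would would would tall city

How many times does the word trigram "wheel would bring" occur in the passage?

3

Scanning the 35 overlapping trigram windows for "wheel would bring":
  position 14–16: wheel would bring
  position 17–19: wheel would bring
  position 22–24: wheel would bring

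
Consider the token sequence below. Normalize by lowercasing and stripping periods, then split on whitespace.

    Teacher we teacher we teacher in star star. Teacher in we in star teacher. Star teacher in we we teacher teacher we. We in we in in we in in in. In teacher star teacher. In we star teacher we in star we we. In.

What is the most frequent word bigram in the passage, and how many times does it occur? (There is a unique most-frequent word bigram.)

Bigram frequencies (highest first):
  we in: 6
  star teacher: 5
  in we: 5
  teacher we: 4
  teacher in: 4
  in in: 4
  … (9 more, each ≤ 3)

"we in", 6 times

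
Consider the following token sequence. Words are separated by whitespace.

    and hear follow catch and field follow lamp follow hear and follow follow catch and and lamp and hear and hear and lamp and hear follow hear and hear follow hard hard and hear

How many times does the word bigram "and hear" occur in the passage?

6

Scanning the 33 overlapping bigram windows for "and hear":
  position 1–2: and hear
  position 18–19: and hear
  position 20–21: and hear
  position 24–25: and hear
  position 28–29: and hear
  position 33–34: and hear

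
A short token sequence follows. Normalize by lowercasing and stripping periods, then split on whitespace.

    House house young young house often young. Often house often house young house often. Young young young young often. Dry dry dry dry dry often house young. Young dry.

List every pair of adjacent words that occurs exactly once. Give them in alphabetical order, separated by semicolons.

Bigram counts meeting the condition (exactly once):
  dry often: 1
  house house: 1
  often dry: 1
  young dry: 1

dry often; house house; often dry; young dry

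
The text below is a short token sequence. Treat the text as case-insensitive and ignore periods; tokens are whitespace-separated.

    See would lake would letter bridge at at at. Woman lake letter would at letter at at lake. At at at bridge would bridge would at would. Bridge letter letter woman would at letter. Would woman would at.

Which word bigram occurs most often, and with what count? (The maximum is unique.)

"at at", 5 times

Bigram frequencies (highest first):
  at at: 5
  would at: 4
  letter would: 2
  at letter: 2
  bridge would: 2
  would bridge: 2
  … (19 more, each ≤ 2)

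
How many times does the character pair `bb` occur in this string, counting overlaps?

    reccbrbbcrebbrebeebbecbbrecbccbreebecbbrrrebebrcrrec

5

Sliding a length-2 window over the 52 characters (51 positions):
  position 7–8: bb
  position 12–13: bb
  position 19–20: bb
  position 23–24: bb
  position 38–39: bb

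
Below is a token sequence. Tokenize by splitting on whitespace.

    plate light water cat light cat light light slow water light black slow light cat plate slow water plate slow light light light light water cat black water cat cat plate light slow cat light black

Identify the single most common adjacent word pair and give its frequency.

Bigram frequencies (highest first):
  light light: 4
  water cat: 3
  cat light: 3
  plate light: 2
  light water: 2
  light cat: 2
  … (13 more, each ≤ 2)

"light light", 4 times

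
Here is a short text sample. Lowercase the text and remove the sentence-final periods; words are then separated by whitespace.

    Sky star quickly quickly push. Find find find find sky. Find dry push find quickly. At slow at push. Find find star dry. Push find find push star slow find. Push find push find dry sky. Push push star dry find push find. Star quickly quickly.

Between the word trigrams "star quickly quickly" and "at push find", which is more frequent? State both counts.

"star quickly quickly": 2 occurrences
"at push find": 1 occurrence

"star quickly quickly" (2 vs 1)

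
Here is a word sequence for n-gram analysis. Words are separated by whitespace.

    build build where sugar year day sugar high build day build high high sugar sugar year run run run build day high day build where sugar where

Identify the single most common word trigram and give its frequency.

Trigram frequencies (highest first):
  build where sugar: 2
  build build where: 1
  where sugar year: 1
  sugar year day: 1
  year day sugar: 1
  day sugar high: 1
  … (18 more, each ≤ 1)

"build where sugar", 2 times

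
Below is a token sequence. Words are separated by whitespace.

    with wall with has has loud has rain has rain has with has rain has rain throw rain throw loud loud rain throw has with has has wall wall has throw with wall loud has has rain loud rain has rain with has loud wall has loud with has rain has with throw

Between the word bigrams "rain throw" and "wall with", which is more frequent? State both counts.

"rain throw": 3 occurrences
"wall with": 1 occurrence

"rain throw" (3 vs 1)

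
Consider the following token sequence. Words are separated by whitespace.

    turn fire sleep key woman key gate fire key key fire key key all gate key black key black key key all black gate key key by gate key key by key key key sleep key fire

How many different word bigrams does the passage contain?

37 tokens → 36 bigram windows in total.
Repeated bigrams (each contributes count−1 duplicates):
  key key: 7
  gate key: 3
  black key: 2
  fire key: 2
  key all: 2
  key black: 2
  key by: 2
  key fire: 2
  … (1 more repeated)
15 duplicate windows → 36 − 15 = 21 distinct.

21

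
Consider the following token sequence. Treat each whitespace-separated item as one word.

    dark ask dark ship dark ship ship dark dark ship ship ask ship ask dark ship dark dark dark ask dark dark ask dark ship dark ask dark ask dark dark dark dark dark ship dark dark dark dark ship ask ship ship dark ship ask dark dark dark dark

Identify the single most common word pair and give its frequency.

Bigram frequencies (highest first):
  dark dark: 14
  dark ship: 8
  ask dark: 7
  ship dark: 6
  dark ask: 5
  ship ask: 4
  … (2 more, each ≤ 3)

"dark dark", 14 times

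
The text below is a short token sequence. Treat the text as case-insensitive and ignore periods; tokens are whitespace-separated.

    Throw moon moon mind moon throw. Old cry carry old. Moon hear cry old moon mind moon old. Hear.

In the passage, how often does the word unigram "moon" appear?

Scanning the 19 tokens for "moon":
  position 2: moon
  position 3: moon
  position 5: moon
  position 11: moon
  position 15: moon
  position 17: moon

6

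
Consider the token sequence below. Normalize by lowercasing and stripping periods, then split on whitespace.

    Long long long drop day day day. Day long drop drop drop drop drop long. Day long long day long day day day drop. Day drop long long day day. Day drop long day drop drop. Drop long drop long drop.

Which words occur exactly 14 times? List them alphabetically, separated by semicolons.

day; drop

Unigram counts meeting the condition (exactly 14 times):
  day: 14
  drop: 14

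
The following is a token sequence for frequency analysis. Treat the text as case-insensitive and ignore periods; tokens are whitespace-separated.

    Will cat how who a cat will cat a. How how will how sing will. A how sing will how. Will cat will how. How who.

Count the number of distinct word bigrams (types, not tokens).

26 tokens → 25 bigram windows in total.
Repeated bigrams (each contributes count−1 duplicates):
  will cat: 3
  will how: 3
  a how: 2
  cat will: 2
  how how: 2
  how sing: 2
  how who: 2
  how will: 2
  … (1 more repeated)
11 duplicate windows → 25 − 11 = 14 distinct.

14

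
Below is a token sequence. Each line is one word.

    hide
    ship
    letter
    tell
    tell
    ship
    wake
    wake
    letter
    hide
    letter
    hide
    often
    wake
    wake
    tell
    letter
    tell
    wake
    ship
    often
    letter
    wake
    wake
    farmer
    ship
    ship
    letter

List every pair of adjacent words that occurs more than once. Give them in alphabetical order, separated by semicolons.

letter hide; letter tell; ship letter; wake wake

Bigram counts meeting the condition (more than once):
  letter hide: 2
  letter tell: 2
  ship letter: 2
  wake wake: 3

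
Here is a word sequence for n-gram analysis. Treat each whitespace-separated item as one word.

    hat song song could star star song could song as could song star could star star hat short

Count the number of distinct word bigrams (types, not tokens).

13

18 tokens → 17 bigram windows in total.
Repeated bigrams (each contributes count−1 duplicates):
  could song: 2
  could star: 2
  song could: 2
  star star: 2
4 duplicate windows → 17 − 4 = 13 distinct.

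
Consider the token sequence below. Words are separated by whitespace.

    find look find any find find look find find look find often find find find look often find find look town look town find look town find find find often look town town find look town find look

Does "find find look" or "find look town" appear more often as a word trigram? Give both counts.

"find find look": 4 occurrences
"find look town": 3 occurrences

"find find look" (4 vs 3)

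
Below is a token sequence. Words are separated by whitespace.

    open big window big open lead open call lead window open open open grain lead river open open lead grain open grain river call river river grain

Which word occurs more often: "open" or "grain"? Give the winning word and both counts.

"open" (9 vs 4)

"open": 9 occurrences
"grain": 4 occurrences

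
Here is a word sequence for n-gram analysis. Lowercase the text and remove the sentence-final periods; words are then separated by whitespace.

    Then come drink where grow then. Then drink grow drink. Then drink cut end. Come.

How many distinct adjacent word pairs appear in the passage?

15 tokens → 14 bigram windows in total.
Repeated bigrams (each contributes count−1 duplicates):
  then drink: 2
1 duplicate windows → 14 − 1 = 13 distinct.

13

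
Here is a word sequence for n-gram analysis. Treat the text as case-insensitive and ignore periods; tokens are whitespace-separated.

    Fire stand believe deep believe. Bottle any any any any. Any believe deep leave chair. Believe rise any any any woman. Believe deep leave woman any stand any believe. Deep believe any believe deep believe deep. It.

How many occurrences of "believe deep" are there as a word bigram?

6

Scanning the 36 overlapping bigram windows for "believe deep":
  position 3–4: believe deep
  position 12–13: believe deep
  position 22–23: believe deep
  position 29–30: believe deep
  position 33–34: believe deep
  position 35–36: believe deep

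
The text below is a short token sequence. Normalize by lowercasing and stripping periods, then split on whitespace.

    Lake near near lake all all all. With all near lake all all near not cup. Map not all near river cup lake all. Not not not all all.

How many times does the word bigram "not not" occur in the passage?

2

Scanning the 28 overlapping bigram windows for "not not":
  position 25–26: not not
  position 26–27: not not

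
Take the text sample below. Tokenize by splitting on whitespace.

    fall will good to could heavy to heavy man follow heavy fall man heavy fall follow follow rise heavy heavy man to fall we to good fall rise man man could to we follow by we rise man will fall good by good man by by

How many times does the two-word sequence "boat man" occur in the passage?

0

Scanning the 45 overlapping bigram windows for "boat man":
  (none found)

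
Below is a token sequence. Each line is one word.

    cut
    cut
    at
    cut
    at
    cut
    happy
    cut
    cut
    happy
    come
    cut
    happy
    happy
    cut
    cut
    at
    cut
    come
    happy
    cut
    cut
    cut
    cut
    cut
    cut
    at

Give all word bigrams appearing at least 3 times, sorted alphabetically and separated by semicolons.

Bigram counts meeting the condition (at least 3 times):
  at cut: 3
  cut at: 4
  cut cut: 8
  cut happy: 3
  happy cut: 3

at cut; cut at; cut cut; cut happy; happy cut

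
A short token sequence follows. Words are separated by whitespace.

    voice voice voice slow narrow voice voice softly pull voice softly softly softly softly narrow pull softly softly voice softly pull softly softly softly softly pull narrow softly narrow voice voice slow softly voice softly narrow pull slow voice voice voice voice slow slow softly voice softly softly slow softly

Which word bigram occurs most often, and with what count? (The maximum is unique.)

"softly softly", 8 times

Bigram frequencies (highest first):
  softly softly: 8
  voice voice: 7
  voice softly: 5
  voice slow: 3
  softly pull: 3
  softly narrow: 3
  … (13 more, each ≤ 3)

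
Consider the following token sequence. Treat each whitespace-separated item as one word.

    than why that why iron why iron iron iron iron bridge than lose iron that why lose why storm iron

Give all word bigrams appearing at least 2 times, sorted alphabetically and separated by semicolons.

Bigram counts meeting the condition (at least 2 times):
  iron iron: 3
  that why: 2
  why iron: 2

iron iron; that why; why iron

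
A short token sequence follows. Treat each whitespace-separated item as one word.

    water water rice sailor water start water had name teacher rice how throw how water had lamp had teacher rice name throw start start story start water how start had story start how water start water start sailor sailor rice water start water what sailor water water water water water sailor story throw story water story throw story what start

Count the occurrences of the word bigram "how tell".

Scanning the 59 overlapping bigram windows for "how tell":
  (none found)

0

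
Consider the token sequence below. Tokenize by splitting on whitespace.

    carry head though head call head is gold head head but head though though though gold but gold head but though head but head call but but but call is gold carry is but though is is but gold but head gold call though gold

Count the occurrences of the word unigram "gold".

Scanning the 45 tokens for "gold":
  position 8: gold
  position 16: gold
  position 18: gold
  position 31: gold
  position 39: gold
  position 42: gold
  position 45: gold

7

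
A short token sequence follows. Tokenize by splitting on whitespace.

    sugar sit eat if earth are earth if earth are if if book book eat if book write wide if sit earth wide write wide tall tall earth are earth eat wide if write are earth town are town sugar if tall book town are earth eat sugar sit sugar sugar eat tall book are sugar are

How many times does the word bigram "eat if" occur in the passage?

2

Scanning the 56 overlapping bigram windows for "eat if":
  position 3–4: eat if
  position 15–16: eat if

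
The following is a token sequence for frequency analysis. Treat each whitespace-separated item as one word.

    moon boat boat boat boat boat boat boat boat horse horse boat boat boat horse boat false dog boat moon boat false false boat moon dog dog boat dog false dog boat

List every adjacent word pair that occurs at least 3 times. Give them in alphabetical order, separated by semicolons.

boat boat; dog boat

Bigram counts meeting the condition (at least 3 times):
  boat boat: 9
  dog boat: 3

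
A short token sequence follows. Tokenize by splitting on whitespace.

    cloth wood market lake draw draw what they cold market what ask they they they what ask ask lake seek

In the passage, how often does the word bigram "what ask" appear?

Scanning the 19 overlapping bigram windows for "what ask":
  position 11–12: what ask
  position 16–17: what ask

2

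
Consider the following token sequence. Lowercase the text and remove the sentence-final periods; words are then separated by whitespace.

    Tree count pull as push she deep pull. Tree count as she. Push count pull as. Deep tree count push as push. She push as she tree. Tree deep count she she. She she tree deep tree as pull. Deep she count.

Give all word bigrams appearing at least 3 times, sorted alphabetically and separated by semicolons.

Bigram counts meeting the condition (at least 3 times):
  she she: 3
  tree count: 3

she she; tree count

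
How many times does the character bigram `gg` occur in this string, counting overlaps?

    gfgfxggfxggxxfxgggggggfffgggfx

Sliding a length-2 window over the 30 characters (29 positions):
  position 6–7: gg
  position 10–11: gg
  position 16–17: gg
  position 17–18: gg
  position 18–19: gg
  position 19–20: gg
  position 20–21: gg
  position 21–22: gg
  position 26–27: gg
  position 27–28: gg

10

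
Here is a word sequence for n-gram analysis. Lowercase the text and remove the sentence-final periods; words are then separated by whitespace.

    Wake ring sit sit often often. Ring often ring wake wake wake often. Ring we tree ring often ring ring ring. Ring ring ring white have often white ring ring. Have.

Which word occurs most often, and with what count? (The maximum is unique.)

Unigram frequencies (highest first):
  ring: 13
  often: 6
  wake: 4
  sit: 2
  white: 2
  have: 2
  … (2 more, each ≤ 1)

"ring", 13 times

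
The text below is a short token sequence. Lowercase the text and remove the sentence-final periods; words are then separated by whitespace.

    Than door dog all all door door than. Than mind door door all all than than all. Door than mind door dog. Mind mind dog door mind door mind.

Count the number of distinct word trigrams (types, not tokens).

29 tokens → 27 trigram windows in total.
Repeated trigrams (each contributes count−1 duplicates):
  than mind door: 2
1 duplicate windows → 27 − 1 = 26 distinct.

26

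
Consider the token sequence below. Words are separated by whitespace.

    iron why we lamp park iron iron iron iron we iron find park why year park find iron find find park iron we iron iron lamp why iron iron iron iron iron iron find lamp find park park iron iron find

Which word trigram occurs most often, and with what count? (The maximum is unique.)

Trigram frequencies (highest first):
  iron iron iron: 6
  park iron iron: 2
  iron we iron: 2
  iron iron find: 2
  iron why we: 1
  why we lamp: 1
  … (25 more, each ≤ 1)

"iron iron iron", 6 times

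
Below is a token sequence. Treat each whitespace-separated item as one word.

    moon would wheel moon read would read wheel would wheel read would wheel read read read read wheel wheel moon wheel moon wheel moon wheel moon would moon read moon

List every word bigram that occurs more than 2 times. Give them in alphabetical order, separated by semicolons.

moon wheel; read read; wheel moon; would wheel

Bigram counts meeting the condition (more than 2 times):
  moon wheel: 3
  read read: 3
  wheel moon: 5
  would wheel: 3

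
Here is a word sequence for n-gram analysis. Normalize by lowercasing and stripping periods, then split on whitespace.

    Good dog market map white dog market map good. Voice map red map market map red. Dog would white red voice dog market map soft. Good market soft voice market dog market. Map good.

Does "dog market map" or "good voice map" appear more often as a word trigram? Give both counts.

"dog market map" (4 vs 1)

"dog market map": 4 occurrences
"good voice map": 1 occurrence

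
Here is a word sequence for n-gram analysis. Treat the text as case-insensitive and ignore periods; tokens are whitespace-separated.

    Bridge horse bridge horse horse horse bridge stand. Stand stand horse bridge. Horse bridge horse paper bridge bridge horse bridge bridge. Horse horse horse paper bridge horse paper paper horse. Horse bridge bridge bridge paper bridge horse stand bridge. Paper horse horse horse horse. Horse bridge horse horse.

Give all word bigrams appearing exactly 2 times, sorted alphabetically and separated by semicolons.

Bigram counts meeting the condition (exactly 2 times):
  bridge paper: 2
  paper horse: 2
  stand stand: 2

bridge paper; paper horse; stand stand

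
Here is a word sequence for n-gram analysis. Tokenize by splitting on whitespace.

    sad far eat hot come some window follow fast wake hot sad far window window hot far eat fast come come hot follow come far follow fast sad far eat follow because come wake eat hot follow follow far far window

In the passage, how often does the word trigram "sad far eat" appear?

2

Scanning the 39 overlapping trigram windows for "sad far eat":
  position 1–3: sad far eat
  position 28–30: sad far eat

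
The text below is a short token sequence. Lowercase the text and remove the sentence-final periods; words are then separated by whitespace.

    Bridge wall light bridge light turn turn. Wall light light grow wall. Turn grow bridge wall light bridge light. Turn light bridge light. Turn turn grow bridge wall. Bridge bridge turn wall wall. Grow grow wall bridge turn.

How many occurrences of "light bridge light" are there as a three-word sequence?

3

Scanning the 36 overlapping trigram windows for "light bridge light":
  position 3–5: light bridge light
  position 17–19: light bridge light
  position 21–23: light bridge light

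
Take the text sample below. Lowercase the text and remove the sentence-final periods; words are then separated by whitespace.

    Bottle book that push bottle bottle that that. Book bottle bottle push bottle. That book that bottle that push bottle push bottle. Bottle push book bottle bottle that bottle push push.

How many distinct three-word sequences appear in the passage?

31 tokens → 29 trigram windows in total.
Repeated trigrams (each contributes count−1 duplicates):
  book bottle bottle: 2
  bottle bottle push: 2
  bottle bottle that: 2
  bottle push bottle: 2
  push bottle bottle: 2
  that push bottle: 2
6 duplicate windows → 29 − 6 = 23 distinct.

23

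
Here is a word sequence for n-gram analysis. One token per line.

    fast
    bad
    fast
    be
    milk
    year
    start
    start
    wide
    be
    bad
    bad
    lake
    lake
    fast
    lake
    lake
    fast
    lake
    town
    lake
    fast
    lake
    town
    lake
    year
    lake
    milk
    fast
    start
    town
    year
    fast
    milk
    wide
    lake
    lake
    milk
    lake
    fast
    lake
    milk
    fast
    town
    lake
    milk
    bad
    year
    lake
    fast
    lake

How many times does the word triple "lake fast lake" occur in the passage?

Scanning the 49 overlapping trigram windows for "lake fast lake":
  position 14–16: lake fast lake
  position 17–19: lake fast lake
  position 21–23: lake fast lake
  position 39–41: lake fast lake
  position 49–51: lake fast lake

5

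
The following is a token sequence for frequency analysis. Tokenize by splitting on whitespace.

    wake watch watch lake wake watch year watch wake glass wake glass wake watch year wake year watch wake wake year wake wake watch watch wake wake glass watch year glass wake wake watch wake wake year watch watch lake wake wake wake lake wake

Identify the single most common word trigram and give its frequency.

"watch wake wake", 3 times

Trigram frequencies (highest first):
  watch wake wake: 3
  wake watch watch: 2
  watch watch lake: 2
  watch lake wake: 2
  wake watch year: 2
  year watch wake: 2
  … (26 more, each ≤ 2)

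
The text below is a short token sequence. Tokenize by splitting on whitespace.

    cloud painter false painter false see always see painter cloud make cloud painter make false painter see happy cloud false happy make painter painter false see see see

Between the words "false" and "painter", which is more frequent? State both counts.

"painter" (7 vs 5)

"false": 5 occurrences
"painter": 7 occurrences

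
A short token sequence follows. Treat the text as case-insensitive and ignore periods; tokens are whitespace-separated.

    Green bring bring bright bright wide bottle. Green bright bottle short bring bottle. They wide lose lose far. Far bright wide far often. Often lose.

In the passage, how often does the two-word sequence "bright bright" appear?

1

Scanning the 24 overlapping bigram windows for "bright bright":
  position 4–5: bright bright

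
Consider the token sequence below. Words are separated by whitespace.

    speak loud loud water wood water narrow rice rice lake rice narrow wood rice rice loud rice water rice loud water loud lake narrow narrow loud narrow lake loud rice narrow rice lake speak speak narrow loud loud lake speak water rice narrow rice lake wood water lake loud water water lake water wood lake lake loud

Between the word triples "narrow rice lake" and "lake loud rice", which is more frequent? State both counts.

"narrow rice lake": 2 occurrences
"lake loud rice": 1 occurrence

"narrow rice lake" (2 vs 1)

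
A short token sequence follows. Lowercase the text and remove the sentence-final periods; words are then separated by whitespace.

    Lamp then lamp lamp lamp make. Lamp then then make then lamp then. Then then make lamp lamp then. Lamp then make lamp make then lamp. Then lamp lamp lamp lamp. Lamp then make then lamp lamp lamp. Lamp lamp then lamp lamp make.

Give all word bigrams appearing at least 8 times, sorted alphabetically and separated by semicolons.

lamp lamp; lamp then

Bigram counts meeting the condition (at least 8 times):
  lamp lamp: 12
  lamp then: 8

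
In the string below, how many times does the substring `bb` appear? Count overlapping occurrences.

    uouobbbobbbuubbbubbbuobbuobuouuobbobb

11

Sliding a length-2 window over the 37 characters (36 positions):
  position 5–6: bb
  position 6–7: bb
  position 9–10: bb
  position 10–11: bb
  position 14–15: bb
  position 15–16: bb
  position 18–19: bb
  position 19–20: bb
  position 23–24: bb
  position 33–34: bb
  … (1 more)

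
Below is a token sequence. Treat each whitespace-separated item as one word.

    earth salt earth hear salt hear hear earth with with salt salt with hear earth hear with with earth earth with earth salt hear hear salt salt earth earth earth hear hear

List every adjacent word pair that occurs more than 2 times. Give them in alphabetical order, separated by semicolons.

earth earth; earth hear; hear hear

Bigram counts meeting the condition (more than 2 times):
  earth earth: 3
  earth hear: 3
  hear hear: 3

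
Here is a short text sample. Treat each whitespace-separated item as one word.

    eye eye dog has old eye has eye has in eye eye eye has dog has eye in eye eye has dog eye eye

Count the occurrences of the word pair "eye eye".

5

Scanning the 23 overlapping bigram windows for "eye eye":
  position 1–2: eye eye
  position 11–12: eye eye
  position 12–13: eye eye
  position 19–20: eye eye
  position 23–24: eye eye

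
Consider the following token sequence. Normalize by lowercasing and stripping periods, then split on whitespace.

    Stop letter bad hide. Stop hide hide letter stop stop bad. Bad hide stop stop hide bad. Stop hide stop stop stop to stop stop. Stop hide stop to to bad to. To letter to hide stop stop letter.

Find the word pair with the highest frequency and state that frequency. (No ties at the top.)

"stop stop", 7 times

Bigram frequencies (highest first):
  stop stop: 7
  hide stop: 5
  stop hide: 4
  stop letter: 2
  bad hide: 2
  stop to: 2
  … (15 more, each ≤ 2)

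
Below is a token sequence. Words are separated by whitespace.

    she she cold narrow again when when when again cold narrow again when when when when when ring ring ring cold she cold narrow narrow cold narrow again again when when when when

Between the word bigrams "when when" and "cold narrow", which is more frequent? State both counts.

"when when" (9 vs 4)

"when when": 9 occurrences
"cold narrow": 4 occurrences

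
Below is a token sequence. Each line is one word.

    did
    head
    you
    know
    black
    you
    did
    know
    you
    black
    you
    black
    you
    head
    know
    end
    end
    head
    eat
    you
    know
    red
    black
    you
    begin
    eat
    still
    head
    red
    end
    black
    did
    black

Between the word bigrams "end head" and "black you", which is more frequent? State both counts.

"black you" (4 vs 1)

"end head": 1 occurrence
"black you": 4 occurrences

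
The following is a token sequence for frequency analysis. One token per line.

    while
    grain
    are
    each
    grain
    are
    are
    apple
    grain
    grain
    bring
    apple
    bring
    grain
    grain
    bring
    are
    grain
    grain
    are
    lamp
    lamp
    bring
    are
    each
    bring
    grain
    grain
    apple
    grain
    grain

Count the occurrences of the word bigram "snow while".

Scanning the 30 overlapping bigram windows for "snow while":
  (none found)

0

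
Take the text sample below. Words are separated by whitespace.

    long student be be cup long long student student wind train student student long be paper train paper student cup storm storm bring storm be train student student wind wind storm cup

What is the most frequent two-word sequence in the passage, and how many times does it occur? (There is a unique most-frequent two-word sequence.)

Bigram frequencies (highest first):
  student student: 3
  long student: 2
  student wind: 2
  train student: 2
  student be: 1
  be be: 1
  … (20 more, each ≤ 1)

"student student", 3 times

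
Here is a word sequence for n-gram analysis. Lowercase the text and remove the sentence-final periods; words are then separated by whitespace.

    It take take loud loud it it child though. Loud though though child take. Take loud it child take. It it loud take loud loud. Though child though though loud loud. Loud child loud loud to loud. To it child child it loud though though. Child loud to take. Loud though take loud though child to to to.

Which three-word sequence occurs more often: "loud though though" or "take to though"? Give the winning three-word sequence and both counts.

"loud though though": 2 occurrences
"take to though": 0 occurrences

"loud though though" (2 vs 0)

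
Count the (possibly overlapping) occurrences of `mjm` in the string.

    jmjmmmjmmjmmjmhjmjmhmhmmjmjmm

Sliding a length-3 window over the 29 characters (27 positions):
  position 2–4: mjm
  position 6–8: mjm
  position 9–11: mjm
  position 12–14: mjm
  position 17–19: mjm
  position 24–26: mjm
  position 26–28: mjm

7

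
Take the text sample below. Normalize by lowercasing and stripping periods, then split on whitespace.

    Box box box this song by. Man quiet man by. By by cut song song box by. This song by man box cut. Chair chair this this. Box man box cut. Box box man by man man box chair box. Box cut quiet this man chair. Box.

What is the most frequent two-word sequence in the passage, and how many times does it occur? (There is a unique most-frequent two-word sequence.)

Bigram frequencies (highest first):
  box box: 4
  by man: 3
  man box: 3
  box cut: 3
  this song: 2
  song by: 2
  … (25 more, each ≤ 2)

"box box", 4 times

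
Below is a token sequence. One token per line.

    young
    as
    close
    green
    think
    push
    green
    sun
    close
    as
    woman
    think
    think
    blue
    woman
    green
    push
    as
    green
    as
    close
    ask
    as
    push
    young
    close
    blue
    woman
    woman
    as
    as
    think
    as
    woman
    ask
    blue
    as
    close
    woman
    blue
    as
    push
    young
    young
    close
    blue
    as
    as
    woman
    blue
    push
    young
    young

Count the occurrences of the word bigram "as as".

2

Scanning the 52 overlapping bigram windows for "as as":
  position 30–31: as as
  position 47–48: as as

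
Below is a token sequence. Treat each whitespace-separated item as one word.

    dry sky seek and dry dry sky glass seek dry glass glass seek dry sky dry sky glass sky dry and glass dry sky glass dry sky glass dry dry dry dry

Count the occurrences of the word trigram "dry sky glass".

4

Scanning the 30 overlapping trigram windows for "dry sky glass":
  position 6–8: dry sky glass
  position 16–18: dry sky glass
  position 23–25: dry sky glass
  position 26–28: dry sky glass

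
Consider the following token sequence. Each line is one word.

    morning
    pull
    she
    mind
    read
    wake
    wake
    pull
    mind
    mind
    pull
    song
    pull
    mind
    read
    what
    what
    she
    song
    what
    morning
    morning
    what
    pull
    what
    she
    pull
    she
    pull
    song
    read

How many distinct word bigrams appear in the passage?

31 tokens → 30 bigram windows in total.
Repeated bigrams (each contributes count−1 duplicates):
  mind read: 2
  pull mind: 2
  pull she: 2
  pull song: 2
  she pull: 2
  what she: 2
6 duplicate windows → 30 − 6 = 24 distinct.

24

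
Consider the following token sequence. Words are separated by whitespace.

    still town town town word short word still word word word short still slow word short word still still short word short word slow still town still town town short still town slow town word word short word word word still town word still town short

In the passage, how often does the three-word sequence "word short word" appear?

4

Scanning the 44 overlapping trigram windows for "word short word":
  position 5–7: word short word
  position 15–17: word short word
  position 21–23: word short word
  position 36–38: word short word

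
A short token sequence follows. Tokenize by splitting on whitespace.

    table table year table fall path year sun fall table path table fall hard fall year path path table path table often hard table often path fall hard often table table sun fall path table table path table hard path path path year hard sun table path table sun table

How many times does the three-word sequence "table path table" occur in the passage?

4

Scanning the 48 overlapping trigram windows for "table path table":
  position 10–12: table path table
  position 19–21: table path table
  position 36–38: table path table
  position 46–48: table path table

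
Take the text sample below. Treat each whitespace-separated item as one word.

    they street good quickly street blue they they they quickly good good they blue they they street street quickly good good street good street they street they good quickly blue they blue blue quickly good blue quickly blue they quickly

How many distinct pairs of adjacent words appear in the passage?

40 tokens → 39 bigram windows in total.
Repeated bigrams (each contributes count−1 duplicates):
  blue they: 4
  quickly good: 3
  they street: 3
  they they: 3
  blue quickly: 2
  good good: 2
  good quickly: 2
  good street: 2
  … (5 more repeated)
18 duplicate windows → 39 − 18 = 21 distinct.

21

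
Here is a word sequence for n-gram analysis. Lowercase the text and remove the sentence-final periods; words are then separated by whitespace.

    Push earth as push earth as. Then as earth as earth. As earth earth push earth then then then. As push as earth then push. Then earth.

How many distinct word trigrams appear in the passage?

27 tokens → 25 trigram windows in total.
Repeated trigrams (each contributes count−1 duplicates):
  as earth as: 2
  earth as earth: 2
  push earth as: 2
3 duplicate windows → 25 − 3 = 22 distinct.

22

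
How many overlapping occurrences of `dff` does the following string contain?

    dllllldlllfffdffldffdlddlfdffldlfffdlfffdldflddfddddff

Sliding a length-3 window over the 54 characters (52 positions):
  position 14–16: dff
  position 18–20: dff
  position 27–29: dff
  position 52–54: dff

4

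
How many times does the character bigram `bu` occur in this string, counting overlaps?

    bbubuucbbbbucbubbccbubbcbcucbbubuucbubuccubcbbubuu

Sliding a length-2 window over the 50 characters (49 positions):
  position 2–3: bu
  position 4–5: bu
  position 11–12: bu
  position 14–15: bu
  position 20–21: bu
  position 30–31: bu
  position 32–33: bu
  position 36–37: bu
  position 38–39: bu
  position 46–47: bu
  … (1 more)

11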